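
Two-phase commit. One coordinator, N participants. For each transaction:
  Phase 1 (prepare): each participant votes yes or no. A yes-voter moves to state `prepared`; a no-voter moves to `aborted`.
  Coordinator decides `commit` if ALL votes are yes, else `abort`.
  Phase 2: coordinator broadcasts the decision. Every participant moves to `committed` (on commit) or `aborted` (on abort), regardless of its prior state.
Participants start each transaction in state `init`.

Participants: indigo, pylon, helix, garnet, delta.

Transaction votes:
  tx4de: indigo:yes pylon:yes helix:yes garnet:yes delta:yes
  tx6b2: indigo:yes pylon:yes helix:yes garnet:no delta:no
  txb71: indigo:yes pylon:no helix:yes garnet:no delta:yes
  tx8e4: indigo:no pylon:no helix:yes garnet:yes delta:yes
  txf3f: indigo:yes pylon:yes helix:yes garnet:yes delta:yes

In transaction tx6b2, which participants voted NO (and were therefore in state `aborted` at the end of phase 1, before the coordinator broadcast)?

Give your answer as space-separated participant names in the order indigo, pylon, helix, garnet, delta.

Txn tx6b2 phase 1: indigo yes -> prepared; pylon yes -> prepared; helix yes -> prepared; garnet no -> aborted; delta no -> aborted

Answer: garnet delta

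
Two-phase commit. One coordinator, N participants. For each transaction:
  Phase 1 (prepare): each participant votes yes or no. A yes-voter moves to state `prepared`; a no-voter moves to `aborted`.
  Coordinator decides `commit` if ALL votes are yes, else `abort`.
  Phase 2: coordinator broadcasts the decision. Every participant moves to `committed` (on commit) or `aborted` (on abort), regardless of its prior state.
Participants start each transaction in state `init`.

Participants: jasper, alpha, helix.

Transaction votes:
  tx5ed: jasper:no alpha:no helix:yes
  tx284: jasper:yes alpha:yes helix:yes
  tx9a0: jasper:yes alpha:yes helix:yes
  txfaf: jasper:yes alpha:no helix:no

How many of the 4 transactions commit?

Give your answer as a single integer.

tx5ed: no from jasper, alpha -> abort (commits=0)
tx284: all yes -> commit (commits=1)
tx9a0: all yes -> commit (commits=2)
txfaf: no from alpha, helix -> abort (commits=2)

Answer: 2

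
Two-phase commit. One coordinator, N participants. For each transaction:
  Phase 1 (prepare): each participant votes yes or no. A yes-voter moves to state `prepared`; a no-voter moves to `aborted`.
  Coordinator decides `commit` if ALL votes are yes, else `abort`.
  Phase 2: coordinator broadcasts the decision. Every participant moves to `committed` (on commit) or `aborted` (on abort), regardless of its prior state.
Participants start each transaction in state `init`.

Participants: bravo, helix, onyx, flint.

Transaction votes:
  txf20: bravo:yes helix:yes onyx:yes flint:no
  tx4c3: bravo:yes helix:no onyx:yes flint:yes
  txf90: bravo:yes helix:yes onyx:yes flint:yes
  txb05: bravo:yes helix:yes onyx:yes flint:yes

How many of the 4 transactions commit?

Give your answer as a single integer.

Answer: 2

Derivation:
txf20: no from flint -> abort (commits=0)
tx4c3: no from helix -> abort (commits=0)
txf90: all yes -> commit (commits=1)
txb05: all yes -> commit (commits=2)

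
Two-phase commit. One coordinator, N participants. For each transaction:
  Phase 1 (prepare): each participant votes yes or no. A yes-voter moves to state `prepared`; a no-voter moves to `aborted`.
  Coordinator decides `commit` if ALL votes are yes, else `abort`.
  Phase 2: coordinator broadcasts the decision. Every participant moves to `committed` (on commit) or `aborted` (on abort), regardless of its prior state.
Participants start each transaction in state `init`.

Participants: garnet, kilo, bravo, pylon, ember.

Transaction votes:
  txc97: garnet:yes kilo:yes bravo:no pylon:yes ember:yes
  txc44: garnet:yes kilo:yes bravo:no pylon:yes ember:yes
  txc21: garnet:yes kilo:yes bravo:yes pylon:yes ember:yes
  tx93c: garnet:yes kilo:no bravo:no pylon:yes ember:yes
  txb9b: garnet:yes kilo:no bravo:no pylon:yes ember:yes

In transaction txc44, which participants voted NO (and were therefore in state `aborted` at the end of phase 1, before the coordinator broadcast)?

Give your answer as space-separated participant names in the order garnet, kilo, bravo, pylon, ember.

Txn txc44 phase 1: garnet yes -> prepared; kilo yes -> prepared; bravo no -> aborted; pylon yes -> prepared; ember yes -> prepared

Answer: bravo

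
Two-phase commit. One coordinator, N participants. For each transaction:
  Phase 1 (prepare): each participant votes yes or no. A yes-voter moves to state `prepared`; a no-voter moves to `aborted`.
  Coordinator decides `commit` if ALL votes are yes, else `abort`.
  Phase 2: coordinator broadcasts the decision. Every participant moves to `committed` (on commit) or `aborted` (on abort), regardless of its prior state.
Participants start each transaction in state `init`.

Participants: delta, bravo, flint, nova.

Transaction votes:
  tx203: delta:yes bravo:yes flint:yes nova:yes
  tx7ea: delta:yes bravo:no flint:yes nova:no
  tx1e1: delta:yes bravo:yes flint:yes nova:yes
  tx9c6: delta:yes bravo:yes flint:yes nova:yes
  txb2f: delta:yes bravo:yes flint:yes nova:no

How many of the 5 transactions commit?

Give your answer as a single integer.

Answer: 3

Derivation:
tx203: all yes -> commit (commits=1)
tx7ea: no from bravo, nova -> abort (commits=1)
tx1e1: all yes -> commit (commits=2)
tx9c6: all yes -> commit (commits=3)
txb2f: no from nova -> abort (commits=3)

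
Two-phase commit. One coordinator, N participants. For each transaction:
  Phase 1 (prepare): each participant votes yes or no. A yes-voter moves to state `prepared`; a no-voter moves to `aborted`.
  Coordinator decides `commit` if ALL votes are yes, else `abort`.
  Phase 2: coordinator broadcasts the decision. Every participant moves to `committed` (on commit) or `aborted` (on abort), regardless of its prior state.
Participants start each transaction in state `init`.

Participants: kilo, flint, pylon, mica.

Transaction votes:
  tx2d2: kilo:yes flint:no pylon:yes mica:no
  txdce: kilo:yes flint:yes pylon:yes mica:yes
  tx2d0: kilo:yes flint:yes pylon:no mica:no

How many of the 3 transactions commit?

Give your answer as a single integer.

Answer: 1

Derivation:
tx2d2: no from flint, mica -> abort (commits=0)
txdce: all yes -> commit (commits=1)
tx2d0: no from pylon, mica -> abort (commits=1)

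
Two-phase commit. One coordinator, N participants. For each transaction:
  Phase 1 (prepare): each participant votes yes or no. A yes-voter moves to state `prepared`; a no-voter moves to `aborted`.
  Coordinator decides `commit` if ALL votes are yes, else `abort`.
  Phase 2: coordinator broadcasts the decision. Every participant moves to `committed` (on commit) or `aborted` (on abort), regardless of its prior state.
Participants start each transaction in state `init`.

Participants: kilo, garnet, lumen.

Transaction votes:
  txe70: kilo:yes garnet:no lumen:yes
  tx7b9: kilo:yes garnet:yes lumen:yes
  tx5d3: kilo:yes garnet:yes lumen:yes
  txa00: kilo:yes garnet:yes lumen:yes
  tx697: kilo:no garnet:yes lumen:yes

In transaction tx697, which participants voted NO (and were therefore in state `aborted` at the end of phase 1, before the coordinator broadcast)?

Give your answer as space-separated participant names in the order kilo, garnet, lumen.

Answer: kilo

Derivation:
Txn tx697 phase 1: kilo no -> aborted; garnet yes -> prepared; lumen yes -> prepared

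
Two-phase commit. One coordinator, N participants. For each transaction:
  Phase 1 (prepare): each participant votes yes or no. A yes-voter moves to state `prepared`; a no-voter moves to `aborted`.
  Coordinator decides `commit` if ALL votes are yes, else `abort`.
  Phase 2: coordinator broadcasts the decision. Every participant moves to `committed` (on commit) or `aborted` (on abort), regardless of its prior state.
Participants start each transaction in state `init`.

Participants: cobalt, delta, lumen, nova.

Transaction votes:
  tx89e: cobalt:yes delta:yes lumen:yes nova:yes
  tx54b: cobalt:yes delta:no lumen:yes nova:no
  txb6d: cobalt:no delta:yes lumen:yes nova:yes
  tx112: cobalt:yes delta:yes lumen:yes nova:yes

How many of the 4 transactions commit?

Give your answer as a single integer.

tx89e: all yes -> commit (commits=1)
tx54b: no from delta, nova -> abort (commits=1)
txb6d: no from cobalt -> abort (commits=1)
tx112: all yes -> commit (commits=2)

Answer: 2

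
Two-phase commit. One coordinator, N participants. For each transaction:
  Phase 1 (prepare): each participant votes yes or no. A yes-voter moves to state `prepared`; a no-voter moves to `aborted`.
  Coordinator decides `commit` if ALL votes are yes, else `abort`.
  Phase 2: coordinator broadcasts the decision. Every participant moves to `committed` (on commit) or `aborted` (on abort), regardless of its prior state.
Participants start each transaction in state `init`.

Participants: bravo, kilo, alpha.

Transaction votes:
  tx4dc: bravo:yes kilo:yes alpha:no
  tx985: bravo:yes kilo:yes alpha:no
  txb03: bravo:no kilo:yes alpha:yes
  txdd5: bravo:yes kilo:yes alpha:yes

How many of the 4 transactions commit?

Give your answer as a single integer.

tx4dc: no from alpha -> abort (commits=0)
tx985: no from alpha -> abort (commits=0)
txb03: no from bravo -> abort (commits=0)
txdd5: all yes -> commit (commits=1)

Answer: 1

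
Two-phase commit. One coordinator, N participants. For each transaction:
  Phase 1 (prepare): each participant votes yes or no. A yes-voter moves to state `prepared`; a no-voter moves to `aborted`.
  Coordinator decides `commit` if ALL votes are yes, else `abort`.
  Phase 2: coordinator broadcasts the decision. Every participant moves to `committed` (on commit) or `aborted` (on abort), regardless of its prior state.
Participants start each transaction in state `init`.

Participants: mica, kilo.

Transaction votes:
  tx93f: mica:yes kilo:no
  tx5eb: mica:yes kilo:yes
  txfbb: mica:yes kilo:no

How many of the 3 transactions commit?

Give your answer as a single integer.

tx93f: no from kilo -> abort (commits=0)
tx5eb: all yes -> commit (commits=1)
txfbb: no from kilo -> abort (commits=1)

Answer: 1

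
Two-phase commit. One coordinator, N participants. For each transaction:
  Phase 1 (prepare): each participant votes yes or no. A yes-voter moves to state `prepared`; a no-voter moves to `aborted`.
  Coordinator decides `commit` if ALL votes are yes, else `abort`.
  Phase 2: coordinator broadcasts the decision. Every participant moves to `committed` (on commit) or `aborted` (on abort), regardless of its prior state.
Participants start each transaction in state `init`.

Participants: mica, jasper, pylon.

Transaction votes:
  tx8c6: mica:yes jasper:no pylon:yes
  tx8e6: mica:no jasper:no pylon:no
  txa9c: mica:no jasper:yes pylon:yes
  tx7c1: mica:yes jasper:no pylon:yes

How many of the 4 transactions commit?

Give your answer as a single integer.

Answer: 0

Derivation:
tx8c6: no from jasper -> abort (commits=0)
tx8e6: no from mica, jasper, pylon -> abort (commits=0)
txa9c: no from mica -> abort (commits=0)
tx7c1: no from jasper -> abort (commits=0)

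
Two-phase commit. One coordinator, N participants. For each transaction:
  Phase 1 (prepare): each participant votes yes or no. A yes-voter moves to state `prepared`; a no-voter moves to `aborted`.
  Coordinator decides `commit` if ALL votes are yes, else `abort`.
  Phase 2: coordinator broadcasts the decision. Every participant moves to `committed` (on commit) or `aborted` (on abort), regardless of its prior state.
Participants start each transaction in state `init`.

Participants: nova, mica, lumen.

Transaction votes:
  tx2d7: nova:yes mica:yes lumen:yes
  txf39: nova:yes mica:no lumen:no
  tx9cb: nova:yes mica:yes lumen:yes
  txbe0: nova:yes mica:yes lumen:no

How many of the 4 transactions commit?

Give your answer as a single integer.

Answer: 2

Derivation:
tx2d7: all yes -> commit (commits=1)
txf39: no from mica, lumen -> abort (commits=1)
tx9cb: all yes -> commit (commits=2)
txbe0: no from lumen -> abort (commits=2)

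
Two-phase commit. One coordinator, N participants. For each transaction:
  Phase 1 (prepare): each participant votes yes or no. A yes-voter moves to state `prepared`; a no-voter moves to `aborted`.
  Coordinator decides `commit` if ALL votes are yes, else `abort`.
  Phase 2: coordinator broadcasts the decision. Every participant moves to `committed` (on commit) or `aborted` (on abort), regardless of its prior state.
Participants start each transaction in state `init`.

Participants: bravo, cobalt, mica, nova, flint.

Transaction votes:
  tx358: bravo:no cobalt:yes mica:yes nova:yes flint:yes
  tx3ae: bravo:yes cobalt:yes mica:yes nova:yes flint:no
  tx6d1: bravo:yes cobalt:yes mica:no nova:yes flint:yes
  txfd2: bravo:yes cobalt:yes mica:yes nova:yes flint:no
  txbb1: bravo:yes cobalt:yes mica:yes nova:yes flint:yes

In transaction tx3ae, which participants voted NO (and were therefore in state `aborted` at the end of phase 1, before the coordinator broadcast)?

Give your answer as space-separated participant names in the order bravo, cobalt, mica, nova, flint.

Answer: flint

Derivation:
Txn tx3ae phase 1: bravo yes -> prepared; cobalt yes -> prepared; mica yes -> prepared; nova yes -> prepared; flint no -> aborted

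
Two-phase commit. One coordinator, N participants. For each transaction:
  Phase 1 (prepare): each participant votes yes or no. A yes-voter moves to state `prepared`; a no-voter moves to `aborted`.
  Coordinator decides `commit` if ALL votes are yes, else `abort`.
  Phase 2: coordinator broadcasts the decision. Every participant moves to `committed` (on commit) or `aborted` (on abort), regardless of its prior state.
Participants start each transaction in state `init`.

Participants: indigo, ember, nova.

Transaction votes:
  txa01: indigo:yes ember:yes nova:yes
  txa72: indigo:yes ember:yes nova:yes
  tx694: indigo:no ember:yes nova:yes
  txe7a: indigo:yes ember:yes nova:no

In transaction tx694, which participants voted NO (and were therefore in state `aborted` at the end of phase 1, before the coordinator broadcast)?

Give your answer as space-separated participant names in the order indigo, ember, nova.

Answer: indigo

Derivation:
Txn tx694 phase 1: indigo no -> aborted; ember yes -> prepared; nova yes -> prepared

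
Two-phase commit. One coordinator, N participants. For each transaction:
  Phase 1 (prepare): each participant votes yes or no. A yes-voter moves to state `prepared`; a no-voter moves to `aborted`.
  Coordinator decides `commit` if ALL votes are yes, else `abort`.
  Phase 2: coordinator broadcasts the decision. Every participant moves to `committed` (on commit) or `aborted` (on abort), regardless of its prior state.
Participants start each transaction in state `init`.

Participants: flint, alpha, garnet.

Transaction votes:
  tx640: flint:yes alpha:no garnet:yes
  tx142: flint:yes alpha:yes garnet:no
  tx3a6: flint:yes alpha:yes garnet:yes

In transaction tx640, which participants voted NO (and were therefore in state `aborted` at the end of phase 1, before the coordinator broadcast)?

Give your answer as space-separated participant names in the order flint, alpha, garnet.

Answer: alpha

Derivation:
Txn tx640 phase 1: flint yes -> prepared; alpha no -> aborted; garnet yes -> prepared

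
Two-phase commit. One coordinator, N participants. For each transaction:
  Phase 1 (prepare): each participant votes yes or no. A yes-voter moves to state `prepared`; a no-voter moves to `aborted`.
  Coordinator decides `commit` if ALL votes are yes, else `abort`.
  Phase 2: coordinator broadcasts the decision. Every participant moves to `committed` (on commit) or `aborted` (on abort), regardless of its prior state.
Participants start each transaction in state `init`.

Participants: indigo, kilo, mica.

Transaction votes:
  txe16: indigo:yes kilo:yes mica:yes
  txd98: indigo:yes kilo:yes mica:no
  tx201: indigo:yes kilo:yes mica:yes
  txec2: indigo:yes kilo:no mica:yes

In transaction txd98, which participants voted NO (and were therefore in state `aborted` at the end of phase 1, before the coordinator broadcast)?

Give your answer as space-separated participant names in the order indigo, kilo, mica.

Answer: mica

Derivation:
Txn txd98 phase 1: indigo yes -> prepared; kilo yes -> prepared; mica no -> aborted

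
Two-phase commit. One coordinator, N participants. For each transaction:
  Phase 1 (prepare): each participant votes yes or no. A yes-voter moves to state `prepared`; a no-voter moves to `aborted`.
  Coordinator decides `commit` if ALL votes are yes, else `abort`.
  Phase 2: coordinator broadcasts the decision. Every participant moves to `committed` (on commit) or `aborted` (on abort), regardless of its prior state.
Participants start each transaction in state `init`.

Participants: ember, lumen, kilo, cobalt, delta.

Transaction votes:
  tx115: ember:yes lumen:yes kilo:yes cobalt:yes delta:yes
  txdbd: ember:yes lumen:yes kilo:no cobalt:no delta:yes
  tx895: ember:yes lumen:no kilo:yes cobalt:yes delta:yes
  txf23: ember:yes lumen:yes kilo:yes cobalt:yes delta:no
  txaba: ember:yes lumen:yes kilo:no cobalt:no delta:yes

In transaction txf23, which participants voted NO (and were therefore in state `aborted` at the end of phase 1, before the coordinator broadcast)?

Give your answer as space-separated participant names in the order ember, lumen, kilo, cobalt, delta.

Answer: delta

Derivation:
Txn txf23 phase 1: ember yes -> prepared; lumen yes -> prepared; kilo yes -> prepared; cobalt yes -> prepared; delta no -> aborted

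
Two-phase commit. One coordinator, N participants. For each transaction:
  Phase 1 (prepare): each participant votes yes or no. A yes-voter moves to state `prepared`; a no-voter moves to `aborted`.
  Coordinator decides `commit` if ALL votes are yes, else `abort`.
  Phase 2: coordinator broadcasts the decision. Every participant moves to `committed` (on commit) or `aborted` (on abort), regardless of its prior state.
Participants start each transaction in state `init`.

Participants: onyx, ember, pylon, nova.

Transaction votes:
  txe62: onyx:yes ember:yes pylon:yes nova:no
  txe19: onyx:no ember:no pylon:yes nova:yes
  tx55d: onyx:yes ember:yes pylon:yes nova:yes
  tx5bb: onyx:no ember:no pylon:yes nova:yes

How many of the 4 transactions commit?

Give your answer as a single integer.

Answer: 1

Derivation:
txe62: no from nova -> abort (commits=0)
txe19: no from onyx, ember -> abort (commits=0)
tx55d: all yes -> commit (commits=1)
tx5bb: no from onyx, ember -> abort (commits=1)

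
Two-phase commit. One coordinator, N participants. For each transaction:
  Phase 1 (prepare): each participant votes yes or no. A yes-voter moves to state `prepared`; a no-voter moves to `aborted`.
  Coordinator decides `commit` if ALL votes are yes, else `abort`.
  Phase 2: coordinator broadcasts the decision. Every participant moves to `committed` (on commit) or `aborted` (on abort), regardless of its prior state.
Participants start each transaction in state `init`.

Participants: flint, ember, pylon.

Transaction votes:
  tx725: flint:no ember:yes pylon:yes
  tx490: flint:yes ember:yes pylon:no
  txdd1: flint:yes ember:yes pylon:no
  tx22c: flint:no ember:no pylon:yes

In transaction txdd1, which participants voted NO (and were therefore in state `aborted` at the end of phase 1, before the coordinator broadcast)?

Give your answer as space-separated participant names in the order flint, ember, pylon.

Answer: pylon

Derivation:
Txn txdd1 phase 1: flint yes -> prepared; ember yes -> prepared; pylon no -> aborted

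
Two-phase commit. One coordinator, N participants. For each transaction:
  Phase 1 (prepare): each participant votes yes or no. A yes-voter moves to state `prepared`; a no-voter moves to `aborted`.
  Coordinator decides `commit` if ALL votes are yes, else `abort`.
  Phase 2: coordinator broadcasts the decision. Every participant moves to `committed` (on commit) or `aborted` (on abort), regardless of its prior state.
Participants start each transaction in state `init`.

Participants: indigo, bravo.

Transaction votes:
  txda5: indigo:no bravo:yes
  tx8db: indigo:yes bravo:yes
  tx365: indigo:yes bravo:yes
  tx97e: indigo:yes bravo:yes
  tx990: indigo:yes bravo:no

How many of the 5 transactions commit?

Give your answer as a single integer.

txda5: no from indigo -> abort (commits=0)
tx8db: all yes -> commit (commits=1)
tx365: all yes -> commit (commits=2)
tx97e: all yes -> commit (commits=3)
tx990: no from bravo -> abort (commits=3)

Answer: 3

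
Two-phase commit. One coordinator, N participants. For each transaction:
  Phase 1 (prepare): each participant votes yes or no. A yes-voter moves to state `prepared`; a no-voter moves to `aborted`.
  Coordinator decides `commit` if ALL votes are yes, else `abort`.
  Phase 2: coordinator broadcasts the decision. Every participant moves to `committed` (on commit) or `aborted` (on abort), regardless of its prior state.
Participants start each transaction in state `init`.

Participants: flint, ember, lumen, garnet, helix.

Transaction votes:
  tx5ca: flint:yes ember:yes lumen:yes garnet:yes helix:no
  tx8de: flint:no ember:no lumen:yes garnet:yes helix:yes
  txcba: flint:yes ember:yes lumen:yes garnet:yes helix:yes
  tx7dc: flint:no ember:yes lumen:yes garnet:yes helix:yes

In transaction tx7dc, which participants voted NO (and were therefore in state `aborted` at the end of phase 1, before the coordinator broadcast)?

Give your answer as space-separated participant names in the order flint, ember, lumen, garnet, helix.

Answer: flint

Derivation:
Txn tx7dc phase 1: flint no -> aborted; ember yes -> prepared; lumen yes -> prepared; garnet yes -> prepared; helix yes -> prepared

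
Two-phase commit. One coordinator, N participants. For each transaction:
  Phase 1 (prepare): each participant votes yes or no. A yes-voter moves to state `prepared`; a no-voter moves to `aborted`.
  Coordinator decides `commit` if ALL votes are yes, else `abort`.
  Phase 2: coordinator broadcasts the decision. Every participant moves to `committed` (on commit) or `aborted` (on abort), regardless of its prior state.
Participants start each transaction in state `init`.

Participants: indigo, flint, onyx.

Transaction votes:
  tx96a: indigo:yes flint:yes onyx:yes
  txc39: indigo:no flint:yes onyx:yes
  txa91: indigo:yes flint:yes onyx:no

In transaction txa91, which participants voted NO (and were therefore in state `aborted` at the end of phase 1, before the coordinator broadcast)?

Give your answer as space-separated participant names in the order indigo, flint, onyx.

Txn txa91 phase 1: indigo yes -> prepared; flint yes -> prepared; onyx no -> aborted

Answer: onyx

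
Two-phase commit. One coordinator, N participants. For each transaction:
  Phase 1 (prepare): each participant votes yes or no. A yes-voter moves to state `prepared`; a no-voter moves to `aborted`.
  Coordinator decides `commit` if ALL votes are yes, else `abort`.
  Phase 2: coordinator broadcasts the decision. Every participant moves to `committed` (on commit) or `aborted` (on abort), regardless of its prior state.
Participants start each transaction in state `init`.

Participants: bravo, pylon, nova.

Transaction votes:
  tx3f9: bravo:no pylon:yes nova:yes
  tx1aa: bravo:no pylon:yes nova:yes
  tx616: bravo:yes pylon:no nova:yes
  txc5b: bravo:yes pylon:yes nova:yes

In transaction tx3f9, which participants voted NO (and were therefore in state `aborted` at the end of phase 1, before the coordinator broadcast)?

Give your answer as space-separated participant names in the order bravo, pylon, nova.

Answer: bravo

Derivation:
Txn tx3f9 phase 1: bravo no -> aborted; pylon yes -> prepared; nova yes -> prepared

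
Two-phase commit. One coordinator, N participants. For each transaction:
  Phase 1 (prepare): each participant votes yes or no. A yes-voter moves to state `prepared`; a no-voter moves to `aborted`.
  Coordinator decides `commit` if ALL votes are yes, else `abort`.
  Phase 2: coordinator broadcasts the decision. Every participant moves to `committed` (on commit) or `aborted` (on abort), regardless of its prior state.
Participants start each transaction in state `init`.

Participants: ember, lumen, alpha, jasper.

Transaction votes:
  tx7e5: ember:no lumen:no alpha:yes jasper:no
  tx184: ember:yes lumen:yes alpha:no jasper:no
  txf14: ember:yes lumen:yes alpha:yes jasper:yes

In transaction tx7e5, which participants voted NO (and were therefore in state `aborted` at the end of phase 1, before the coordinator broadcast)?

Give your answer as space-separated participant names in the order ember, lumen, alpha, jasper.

Answer: ember lumen jasper

Derivation:
Txn tx7e5 phase 1: ember no -> aborted; lumen no -> aborted; alpha yes -> prepared; jasper no -> aborted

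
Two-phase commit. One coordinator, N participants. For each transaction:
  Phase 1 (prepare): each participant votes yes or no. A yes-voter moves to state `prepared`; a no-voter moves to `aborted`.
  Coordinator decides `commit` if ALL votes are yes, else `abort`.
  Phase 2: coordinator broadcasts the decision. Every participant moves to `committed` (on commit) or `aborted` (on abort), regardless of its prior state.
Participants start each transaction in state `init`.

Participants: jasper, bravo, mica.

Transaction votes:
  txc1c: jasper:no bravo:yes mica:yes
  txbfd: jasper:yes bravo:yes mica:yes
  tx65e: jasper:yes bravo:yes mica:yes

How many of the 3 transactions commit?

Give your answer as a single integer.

txc1c: no from jasper -> abort (commits=0)
txbfd: all yes -> commit (commits=1)
tx65e: all yes -> commit (commits=2)

Answer: 2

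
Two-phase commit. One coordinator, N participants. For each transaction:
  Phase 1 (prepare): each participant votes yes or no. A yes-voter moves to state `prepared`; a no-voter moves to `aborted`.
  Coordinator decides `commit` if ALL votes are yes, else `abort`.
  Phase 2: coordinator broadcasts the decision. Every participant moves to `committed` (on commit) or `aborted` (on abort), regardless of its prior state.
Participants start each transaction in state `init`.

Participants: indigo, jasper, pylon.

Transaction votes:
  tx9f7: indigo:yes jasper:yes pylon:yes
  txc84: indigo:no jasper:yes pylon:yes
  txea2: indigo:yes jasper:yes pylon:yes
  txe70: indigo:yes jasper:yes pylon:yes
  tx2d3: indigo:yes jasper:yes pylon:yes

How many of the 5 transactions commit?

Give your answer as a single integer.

tx9f7: all yes -> commit (commits=1)
txc84: no from indigo -> abort (commits=1)
txea2: all yes -> commit (commits=2)
txe70: all yes -> commit (commits=3)
tx2d3: all yes -> commit (commits=4)

Answer: 4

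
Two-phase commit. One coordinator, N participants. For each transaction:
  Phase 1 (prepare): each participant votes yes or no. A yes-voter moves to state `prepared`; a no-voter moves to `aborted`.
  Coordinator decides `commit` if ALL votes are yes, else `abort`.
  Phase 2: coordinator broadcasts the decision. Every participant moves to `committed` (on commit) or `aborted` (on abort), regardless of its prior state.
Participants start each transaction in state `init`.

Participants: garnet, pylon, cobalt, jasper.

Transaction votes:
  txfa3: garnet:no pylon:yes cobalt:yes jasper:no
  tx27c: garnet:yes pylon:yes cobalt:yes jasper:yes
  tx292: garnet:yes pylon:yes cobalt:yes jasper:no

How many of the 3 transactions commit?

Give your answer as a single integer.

Answer: 1

Derivation:
txfa3: no from garnet, jasper -> abort (commits=0)
tx27c: all yes -> commit (commits=1)
tx292: no from jasper -> abort (commits=1)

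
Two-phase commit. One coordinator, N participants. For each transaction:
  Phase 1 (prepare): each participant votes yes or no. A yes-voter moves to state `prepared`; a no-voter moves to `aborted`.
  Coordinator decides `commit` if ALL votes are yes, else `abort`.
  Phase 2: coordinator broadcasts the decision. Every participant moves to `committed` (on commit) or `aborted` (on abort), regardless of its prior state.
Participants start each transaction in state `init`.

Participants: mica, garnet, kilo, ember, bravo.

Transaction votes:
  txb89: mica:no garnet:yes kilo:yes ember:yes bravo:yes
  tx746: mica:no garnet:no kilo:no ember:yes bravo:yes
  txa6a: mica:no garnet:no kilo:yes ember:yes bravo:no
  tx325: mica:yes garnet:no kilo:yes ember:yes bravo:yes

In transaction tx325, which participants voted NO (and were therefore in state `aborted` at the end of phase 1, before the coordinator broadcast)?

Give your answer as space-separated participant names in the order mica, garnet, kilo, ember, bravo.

Txn tx325 phase 1: mica yes -> prepared; garnet no -> aborted; kilo yes -> prepared; ember yes -> prepared; bravo yes -> prepared

Answer: garnet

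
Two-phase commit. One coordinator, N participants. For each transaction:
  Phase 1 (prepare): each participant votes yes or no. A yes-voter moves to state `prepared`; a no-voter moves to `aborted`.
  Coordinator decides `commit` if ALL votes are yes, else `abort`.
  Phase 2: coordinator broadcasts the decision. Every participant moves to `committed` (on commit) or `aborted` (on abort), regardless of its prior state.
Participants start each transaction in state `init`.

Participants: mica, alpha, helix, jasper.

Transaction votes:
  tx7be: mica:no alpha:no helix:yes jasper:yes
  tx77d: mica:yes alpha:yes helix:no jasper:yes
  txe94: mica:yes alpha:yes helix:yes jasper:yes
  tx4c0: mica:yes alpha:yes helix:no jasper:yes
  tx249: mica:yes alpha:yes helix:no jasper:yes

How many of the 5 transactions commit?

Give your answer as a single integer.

Answer: 1

Derivation:
tx7be: no from mica, alpha -> abort (commits=0)
tx77d: no from helix -> abort (commits=0)
txe94: all yes -> commit (commits=1)
tx4c0: no from helix -> abort (commits=1)
tx249: no from helix -> abort (commits=1)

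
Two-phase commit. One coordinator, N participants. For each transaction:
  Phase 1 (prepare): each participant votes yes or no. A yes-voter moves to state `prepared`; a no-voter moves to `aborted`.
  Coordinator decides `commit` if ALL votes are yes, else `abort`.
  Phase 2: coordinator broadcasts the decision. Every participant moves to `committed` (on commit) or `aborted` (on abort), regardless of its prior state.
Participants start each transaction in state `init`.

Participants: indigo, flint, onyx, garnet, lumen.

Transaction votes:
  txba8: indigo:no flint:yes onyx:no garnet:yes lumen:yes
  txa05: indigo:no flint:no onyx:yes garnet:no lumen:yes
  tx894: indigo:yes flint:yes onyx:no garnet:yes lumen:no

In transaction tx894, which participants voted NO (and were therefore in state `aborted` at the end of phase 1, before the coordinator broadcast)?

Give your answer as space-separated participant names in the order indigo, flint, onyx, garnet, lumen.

Answer: onyx lumen

Derivation:
Txn tx894 phase 1: indigo yes -> prepared; flint yes -> prepared; onyx no -> aborted; garnet yes -> prepared; lumen no -> aborted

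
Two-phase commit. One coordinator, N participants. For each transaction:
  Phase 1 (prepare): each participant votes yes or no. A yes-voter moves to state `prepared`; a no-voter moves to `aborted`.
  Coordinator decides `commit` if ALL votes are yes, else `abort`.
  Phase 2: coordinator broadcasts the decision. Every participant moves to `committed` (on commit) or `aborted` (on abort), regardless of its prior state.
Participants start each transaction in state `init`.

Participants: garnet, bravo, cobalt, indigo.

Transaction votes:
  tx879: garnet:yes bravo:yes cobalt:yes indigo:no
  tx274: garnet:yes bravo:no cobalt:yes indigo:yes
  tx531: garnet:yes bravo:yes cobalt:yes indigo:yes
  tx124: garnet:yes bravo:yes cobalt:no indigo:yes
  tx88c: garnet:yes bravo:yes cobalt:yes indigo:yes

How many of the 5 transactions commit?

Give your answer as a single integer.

Answer: 2

Derivation:
tx879: no from indigo -> abort (commits=0)
tx274: no from bravo -> abort (commits=0)
tx531: all yes -> commit (commits=1)
tx124: no from cobalt -> abort (commits=1)
tx88c: all yes -> commit (commits=2)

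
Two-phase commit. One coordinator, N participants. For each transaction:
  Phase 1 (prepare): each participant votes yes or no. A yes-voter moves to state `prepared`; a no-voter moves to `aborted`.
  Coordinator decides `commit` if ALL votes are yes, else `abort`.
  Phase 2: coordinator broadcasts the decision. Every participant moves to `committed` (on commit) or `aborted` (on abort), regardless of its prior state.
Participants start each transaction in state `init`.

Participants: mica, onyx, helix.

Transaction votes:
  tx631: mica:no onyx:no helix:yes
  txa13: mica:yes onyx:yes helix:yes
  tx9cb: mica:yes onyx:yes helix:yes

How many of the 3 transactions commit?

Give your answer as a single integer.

Answer: 2

Derivation:
tx631: no from mica, onyx -> abort (commits=0)
txa13: all yes -> commit (commits=1)
tx9cb: all yes -> commit (commits=2)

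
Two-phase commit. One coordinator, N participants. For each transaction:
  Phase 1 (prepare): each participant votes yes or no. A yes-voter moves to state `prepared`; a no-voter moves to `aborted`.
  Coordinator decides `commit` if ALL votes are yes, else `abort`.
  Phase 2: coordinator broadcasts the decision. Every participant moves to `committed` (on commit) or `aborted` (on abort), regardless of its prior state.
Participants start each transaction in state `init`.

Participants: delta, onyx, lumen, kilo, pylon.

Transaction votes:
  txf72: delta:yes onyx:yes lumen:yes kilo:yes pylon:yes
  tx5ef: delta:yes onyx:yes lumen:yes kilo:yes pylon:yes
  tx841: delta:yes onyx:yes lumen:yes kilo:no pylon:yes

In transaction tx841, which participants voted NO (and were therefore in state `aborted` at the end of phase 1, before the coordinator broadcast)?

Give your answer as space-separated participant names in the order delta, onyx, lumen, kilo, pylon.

Answer: kilo

Derivation:
Txn tx841 phase 1: delta yes -> prepared; onyx yes -> prepared; lumen yes -> prepared; kilo no -> aborted; pylon yes -> prepared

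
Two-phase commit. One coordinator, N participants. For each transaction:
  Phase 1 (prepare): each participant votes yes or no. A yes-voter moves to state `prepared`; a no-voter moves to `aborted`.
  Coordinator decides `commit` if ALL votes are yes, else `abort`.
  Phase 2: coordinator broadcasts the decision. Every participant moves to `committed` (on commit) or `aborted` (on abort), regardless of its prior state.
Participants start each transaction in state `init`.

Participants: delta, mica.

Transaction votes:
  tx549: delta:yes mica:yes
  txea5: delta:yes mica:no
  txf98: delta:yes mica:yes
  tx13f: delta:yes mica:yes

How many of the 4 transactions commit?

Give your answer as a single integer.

Answer: 3

Derivation:
tx549: all yes -> commit (commits=1)
txea5: no from mica -> abort (commits=1)
txf98: all yes -> commit (commits=2)
tx13f: all yes -> commit (commits=3)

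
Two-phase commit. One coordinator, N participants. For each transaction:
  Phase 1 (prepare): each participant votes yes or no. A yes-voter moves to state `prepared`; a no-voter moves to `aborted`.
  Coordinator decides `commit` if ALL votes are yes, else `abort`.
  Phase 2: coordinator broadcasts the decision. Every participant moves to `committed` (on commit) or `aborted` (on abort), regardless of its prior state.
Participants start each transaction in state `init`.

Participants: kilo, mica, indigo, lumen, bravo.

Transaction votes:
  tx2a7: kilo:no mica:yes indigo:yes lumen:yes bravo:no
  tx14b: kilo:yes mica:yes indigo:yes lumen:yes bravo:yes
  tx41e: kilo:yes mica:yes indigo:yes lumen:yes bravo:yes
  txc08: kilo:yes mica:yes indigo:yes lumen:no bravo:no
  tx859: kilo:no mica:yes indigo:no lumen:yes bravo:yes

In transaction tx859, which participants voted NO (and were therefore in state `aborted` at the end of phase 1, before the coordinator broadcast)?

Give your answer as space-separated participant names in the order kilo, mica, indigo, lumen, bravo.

Txn tx859 phase 1: kilo no -> aborted; mica yes -> prepared; indigo no -> aborted; lumen yes -> prepared; bravo yes -> prepared

Answer: kilo indigo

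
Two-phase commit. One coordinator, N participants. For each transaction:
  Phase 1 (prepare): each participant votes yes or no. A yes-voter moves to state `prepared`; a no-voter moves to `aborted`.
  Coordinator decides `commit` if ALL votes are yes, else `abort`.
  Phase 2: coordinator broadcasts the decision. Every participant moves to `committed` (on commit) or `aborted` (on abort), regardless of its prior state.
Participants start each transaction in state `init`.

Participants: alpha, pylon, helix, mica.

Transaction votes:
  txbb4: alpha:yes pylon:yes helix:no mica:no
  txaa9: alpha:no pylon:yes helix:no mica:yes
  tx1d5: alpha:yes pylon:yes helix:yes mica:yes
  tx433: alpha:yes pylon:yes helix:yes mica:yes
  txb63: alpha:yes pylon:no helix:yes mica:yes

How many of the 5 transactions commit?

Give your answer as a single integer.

Answer: 2

Derivation:
txbb4: no from helix, mica -> abort (commits=0)
txaa9: no from alpha, helix -> abort (commits=0)
tx1d5: all yes -> commit (commits=1)
tx433: all yes -> commit (commits=2)
txb63: no from pylon -> abort (commits=2)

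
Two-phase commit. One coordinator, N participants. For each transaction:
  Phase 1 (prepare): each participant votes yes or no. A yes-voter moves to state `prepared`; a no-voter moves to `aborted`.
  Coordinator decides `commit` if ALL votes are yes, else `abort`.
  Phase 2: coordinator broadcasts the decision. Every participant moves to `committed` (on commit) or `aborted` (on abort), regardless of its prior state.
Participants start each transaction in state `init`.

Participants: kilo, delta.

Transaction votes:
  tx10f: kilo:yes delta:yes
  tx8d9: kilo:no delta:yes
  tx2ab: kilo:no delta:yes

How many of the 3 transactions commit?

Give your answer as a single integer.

Answer: 1

Derivation:
tx10f: all yes -> commit (commits=1)
tx8d9: no from kilo -> abort (commits=1)
tx2ab: no from kilo -> abort (commits=1)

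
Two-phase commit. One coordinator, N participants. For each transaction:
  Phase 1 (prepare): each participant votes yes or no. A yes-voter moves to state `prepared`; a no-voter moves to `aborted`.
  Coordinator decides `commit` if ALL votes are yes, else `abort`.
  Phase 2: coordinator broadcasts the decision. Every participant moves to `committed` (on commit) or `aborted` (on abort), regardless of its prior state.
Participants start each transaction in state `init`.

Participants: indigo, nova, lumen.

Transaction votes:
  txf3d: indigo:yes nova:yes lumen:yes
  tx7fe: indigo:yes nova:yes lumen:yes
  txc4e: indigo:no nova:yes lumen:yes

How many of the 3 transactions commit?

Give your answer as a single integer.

txf3d: all yes -> commit (commits=1)
tx7fe: all yes -> commit (commits=2)
txc4e: no from indigo -> abort (commits=2)

Answer: 2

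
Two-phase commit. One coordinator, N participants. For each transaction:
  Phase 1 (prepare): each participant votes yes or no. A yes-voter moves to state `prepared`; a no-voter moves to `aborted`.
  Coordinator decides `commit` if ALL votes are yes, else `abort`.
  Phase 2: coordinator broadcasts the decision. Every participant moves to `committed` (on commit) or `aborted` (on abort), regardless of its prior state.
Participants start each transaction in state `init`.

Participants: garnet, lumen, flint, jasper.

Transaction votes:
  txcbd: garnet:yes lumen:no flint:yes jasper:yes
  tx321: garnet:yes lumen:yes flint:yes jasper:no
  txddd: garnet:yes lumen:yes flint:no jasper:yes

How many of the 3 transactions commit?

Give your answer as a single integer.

txcbd: no from lumen -> abort (commits=0)
tx321: no from jasper -> abort (commits=0)
txddd: no from flint -> abort (commits=0)

Answer: 0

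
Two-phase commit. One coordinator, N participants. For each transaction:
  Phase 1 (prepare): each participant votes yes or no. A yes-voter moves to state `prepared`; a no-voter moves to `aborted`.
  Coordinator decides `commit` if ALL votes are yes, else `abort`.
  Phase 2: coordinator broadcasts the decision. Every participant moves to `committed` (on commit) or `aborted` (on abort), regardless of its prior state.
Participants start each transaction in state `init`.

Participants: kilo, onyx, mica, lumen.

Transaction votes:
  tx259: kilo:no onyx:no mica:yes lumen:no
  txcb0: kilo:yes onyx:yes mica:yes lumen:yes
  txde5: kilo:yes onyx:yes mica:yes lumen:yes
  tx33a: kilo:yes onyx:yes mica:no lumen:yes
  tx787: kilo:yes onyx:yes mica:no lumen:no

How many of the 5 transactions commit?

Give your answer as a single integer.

Answer: 2

Derivation:
tx259: no from kilo, onyx, lumen -> abort (commits=0)
txcb0: all yes -> commit (commits=1)
txde5: all yes -> commit (commits=2)
tx33a: no from mica -> abort (commits=2)
tx787: no from mica, lumen -> abort (commits=2)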